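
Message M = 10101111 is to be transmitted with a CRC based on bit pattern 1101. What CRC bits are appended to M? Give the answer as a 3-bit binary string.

Append 3 zeros: 10101111000. Divide by 1101 (XOR where the leading bit is 1):
  pos 0: 1010 XOR 1101 = 0111
  pos 1: 1111 XOR 1101 = 0010
  pos 3: 1011 XOR 1101 = 0110
  pos 4: 1101 XOR 1101 = 0000
Remainder (last 3 bits) = 000. This is the CRC / FCS.

000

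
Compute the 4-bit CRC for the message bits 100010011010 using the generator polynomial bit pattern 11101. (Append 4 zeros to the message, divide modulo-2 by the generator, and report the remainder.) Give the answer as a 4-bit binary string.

1011

Append 4 zeros: 1000100110100000. Divide by 11101 (XOR where the leading bit is 1):
  pos 0: 10001 XOR 11101 = 01100
  pos 1: 11000 XOR 11101 = 00101
  pos 3: 10101 XOR 11101 = 01000
  pos 4: 10001 XOR 11101 = 01100
  pos 5: 11000 XOR 11101 = 00101
  pos 7: 10110 XOR 11101 = 01011
  pos 8: 10110 XOR 11101 = 01011
  pos 9: 10110 XOR 11101 = 01011
  pos 10: 10110 XOR 11101 = 01011
  pos 11: 10110 XOR 11101 = 01011
Remainder (last 4 bits) = 1011. This is the CRC / FCS.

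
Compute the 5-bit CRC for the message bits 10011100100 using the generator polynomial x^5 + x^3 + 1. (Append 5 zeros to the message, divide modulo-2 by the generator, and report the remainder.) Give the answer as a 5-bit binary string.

01001

Append 5 zeros: 1001110010000000. Divide by 101001 (XOR where the leading bit is 1):
  pos 0: 100111 XOR 101001 = 001110
  pos 2: 111000 XOR 101001 = 010001
  pos 3: 100011 XOR 101001 = 001010
  pos 5: 101000 XOR 101001 = 000001
  pos 10: 100000 XOR 101001 = 001001
Remainder (last 5 bits) = 01001. This is the CRC / FCS.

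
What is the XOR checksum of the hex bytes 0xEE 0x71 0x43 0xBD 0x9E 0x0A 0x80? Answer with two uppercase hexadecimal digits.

XOR the bytes together:
  start with 0xEE
  0xEE ⊕ 0x71 = 0x9F
  0x9F ⊕ 0x43 = 0xDC
  0xDC ⊕ 0xBD = 0x61
  0x61 ⊕ 0x9E = 0xFF
  0xFF ⊕ 0x0A = 0xF5
  0xF5 ⊕ 0x80 = 0x75

75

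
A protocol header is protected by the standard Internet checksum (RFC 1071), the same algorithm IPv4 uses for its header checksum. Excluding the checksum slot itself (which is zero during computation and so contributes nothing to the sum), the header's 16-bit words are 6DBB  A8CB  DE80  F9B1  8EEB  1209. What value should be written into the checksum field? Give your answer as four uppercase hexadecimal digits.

7051

One's-complement addition (fold any carry out of bit 15 back into bit 0):
  0x6DBB + 0xA8CB = 0x11686 → wrap carry → 0x1687
  0x1687 + 0xDE80 = 0x0F507
  0xF507 + 0xF9B1 = 0x1EEB8 → wrap carry → 0xEEB9
  0xEEB9 + 0x8EEB = 0x17DA4 → wrap carry → 0x7DA5
  0x7DA5 + 0x1209 = 0x08FAE
One's-complement sum = 0x8FAE.
Checksum = ~0x8FAE & 0xFFFF = 0x7051.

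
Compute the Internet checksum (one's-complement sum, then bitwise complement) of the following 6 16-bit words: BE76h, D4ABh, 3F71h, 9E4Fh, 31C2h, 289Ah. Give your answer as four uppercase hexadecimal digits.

One's-complement addition (fold any carry out of bit 15 back into bit 0):
  0xBE76 + 0xD4AB = 0x19321 → wrap carry → 0x9322
  0x9322 + 0x3F71 = 0x0D293
  0xD293 + 0x9E4F = 0x170E2 → wrap carry → 0x70E3
  0x70E3 + 0x31C2 = 0x0A2A5
  0xA2A5 + 0x289A = 0x0CB3F
One's-complement sum = 0xCB3F.
Checksum = ~0xCB3F & 0xFFFF = 0x34C0.

34C0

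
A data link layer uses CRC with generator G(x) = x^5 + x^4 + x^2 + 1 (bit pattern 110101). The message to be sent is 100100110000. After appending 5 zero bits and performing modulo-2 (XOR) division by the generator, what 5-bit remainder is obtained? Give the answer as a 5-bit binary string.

10001

Append 5 zeros: 10010011000000000. Divide by 110101 (XOR where the leading bit is 1):
  pos 0: 100100 XOR 110101 = 010001
  pos 1: 100011 XOR 110101 = 010110
  pos 2: 101101 XOR 110101 = 011000
  pos 3: 110000 XOR 110101 = 000101
  pos 6: 101000 XOR 110101 = 011101
  pos 7: 111010 XOR 110101 = 001111
  pos 9: 111100 XOR 110101 = 001001
  pos 11: 100100 XOR 110101 = 010001
Remainder (last 5 bits) = 10001. This is the CRC / FCS.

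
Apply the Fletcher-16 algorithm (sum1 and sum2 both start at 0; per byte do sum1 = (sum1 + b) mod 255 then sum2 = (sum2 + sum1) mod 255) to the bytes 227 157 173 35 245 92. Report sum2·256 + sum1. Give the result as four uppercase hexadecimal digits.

Running sums (mod 255):
  after byte 0 (227): sum1=227, sum2=227
  after byte 1 (157): sum1=129, sum2=101
  after byte 2 (173): sum1=47, sum2=148
  after byte 3 (35): sum1=82, sum2=230
  after byte 4 (245): sum1=72, sum2=47
  after byte 5 (92): sum1=164, sum2=211
Checksum = sum2·256 + sum1 = 211·256 + 164 = 54180 = 0xD3A4.

D3A4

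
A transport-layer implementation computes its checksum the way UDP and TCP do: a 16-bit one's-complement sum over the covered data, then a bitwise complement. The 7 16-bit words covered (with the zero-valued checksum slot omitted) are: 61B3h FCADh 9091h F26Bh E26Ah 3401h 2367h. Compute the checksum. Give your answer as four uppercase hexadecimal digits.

E4CD

One's-complement addition (fold any carry out of bit 15 back into bit 0):
  0x61B3 + 0xFCAD = 0x15E60 → wrap carry → 0x5E61
  0x5E61 + 0x9091 = 0x0EEF2
  0xEEF2 + 0xF26B = 0x1E15D → wrap carry → 0xE15E
  0xE15E + 0xE26A = 0x1C3C8 → wrap carry → 0xC3C9
  0xC3C9 + 0x3401 = 0x0F7CA
  0xF7CA + 0x2367 = 0x11B31 → wrap carry → 0x1B32
One's-complement sum = 0x1B32.
Checksum = ~0x1B32 & 0xFFFF = 0xE4CD.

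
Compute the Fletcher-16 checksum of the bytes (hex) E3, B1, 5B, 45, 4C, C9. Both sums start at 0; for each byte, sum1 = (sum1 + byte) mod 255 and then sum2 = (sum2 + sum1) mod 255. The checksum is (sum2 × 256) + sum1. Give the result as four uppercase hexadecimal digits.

Running sums (mod 255):
  after byte 0 (E3): sum1=227, sum2=227
  after byte 1 (B1): sum1=149, sum2=121
  after byte 2 (5B): sum1=240, sum2=106
  after byte 3 (45): sum1=54, sum2=160
  after byte 4 (4C): sum1=130, sum2=35
  after byte 5 (C9): sum1=76, sum2=111
Checksum = sum2·256 + sum1 = 111·256 + 76 = 28492 = 0x6F4C.

6F4C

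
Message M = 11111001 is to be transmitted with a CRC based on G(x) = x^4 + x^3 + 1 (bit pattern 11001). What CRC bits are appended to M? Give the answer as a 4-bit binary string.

Append 4 zeros: 111110010000. Divide by 11001 (XOR where the leading bit is 1):
  pos 0: 11111 XOR 11001 = 00110
  pos 2: 11000 XOR 11001 = 00001
  pos 6: 11000 XOR 11001 = 00001
Remainder (last 4 bits) = 0010. This is the CRC / FCS.

0010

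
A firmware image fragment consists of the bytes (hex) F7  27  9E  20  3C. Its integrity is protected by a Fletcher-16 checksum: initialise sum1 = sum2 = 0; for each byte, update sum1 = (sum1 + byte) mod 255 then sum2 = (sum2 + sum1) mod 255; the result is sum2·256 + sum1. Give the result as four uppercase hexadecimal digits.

CC1A

Running sums (mod 255):
  after byte 0 (F7): sum1=247, sum2=247
  after byte 1 (27): sum1=31, sum2=23
  after byte 2 (9E): sum1=189, sum2=212
  after byte 3 (20): sum1=221, sum2=178
  after byte 4 (3C): sum1=26, sum2=204
Checksum = sum2·256 + sum1 = 204·256 + 26 = 52250 = 0xCC1A.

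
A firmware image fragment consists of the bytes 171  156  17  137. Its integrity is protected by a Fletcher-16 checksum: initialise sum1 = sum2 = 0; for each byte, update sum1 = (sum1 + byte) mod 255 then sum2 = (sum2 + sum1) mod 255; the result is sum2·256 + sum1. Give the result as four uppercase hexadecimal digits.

30E2

Running sums (mod 255):
  after byte 0 (171): sum1=171, sum2=171
  after byte 1 (156): sum1=72, sum2=243
  after byte 2 (17): sum1=89, sum2=77
  after byte 3 (137): sum1=226, sum2=48
Checksum = sum2·256 + sum1 = 48·256 + 226 = 12514 = 0x30E2.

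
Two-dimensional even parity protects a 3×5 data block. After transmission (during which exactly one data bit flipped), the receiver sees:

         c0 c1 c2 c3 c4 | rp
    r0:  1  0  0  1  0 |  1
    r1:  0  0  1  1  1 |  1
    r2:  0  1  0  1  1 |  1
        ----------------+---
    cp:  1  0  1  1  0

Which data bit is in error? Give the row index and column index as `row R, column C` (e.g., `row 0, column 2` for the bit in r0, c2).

Recompute each row's even parity and compare to rp:
  r0: data parity 0, sent rp 1 → mismatch
  r1: data parity 1, sent rp 1 → ok
  r2: data parity 1, sent rp 1 → ok
Recompute each column's even parity and compare to cp:
  c0: data parity 1, sent cp 1 → ok
  c1: data parity 1, sent cp 0 → mismatch
  c2: data parity 1, sent cp 1 → ok
  c3: data parity 1, sent cp 1 → ok
  c4: data parity 0, sent cp 0 → ok
Exactly one row (r0) and one column (c1) fail → the flipped bit is at their intersection.

row 0, column 1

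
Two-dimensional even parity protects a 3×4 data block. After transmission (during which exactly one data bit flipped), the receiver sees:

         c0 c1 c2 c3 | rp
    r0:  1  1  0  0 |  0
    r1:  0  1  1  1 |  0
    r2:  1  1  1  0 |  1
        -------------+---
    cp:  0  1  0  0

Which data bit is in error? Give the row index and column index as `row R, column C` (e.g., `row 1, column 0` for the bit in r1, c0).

Recompute each row's even parity and compare to rp:
  r0: data parity 0, sent rp 0 → ok
  r1: data parity 1, sent rp 0 → mismatch
  r2: data parity 1, sent rp 1 → ok
Recompute each column's even parity and compare to cp:
  c0: data parity 0, sent cp 0 → ok
  c1: data parity 1, sent cp 1 → ok
  c2: data parity 0, sent cp 0 → ok
  c3: data parity 1, sent cp 0 → mismatch
Exactly one row (r1) and one column (c3) fail → the flipped bit is at their intersection.

row 1, column 3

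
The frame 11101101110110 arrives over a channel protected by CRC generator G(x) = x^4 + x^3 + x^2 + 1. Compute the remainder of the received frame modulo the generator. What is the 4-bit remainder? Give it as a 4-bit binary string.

Modulo-2 division of 11101101110110 by 11101:
  pos 0: 11101 XOR 11101 = 00000
  pos 5: 10111 XOR 11101 = 01010
  pos 6: 10100 XOR 11101 = 01001
  pos 7: 10011 XOR 11101 = 01110
  pos 8: 11101 XOR 11101 = 00000
Remainder = 0000 (zero — the frame passes the CRC check).

0000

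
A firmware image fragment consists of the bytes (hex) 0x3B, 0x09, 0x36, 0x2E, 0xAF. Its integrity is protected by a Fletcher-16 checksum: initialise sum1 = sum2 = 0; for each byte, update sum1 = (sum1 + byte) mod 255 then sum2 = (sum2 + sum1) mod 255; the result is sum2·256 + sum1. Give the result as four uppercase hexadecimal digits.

Running sums (mod 255):
  after byte 0 (0x3B): sum1=59, sum2=59
  after byte 1 (0x09): sum1=68, sum2=127
  after byte 2 (0x36): sum1=122, sum2=249
  after byte 3 (0x2E): sum1=168, sum2=162
  after byte 4 (0xAF): sum1=88, sum2=250
Checksum = sum2·256 + sum1 = 250·256 + 88 = 64088 = 0xFA58.

FA58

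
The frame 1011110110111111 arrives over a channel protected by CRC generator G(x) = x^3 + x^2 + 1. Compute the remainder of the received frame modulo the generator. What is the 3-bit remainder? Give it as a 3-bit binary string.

Modulo-2 division of 1011110110111111 by 1101:
  pos 0: 1011 XOR 1101 = 0110
  pos 1: 1101 XOR 1101 = 0000
  pos 5: 1011 XOR 1101 = 0110
  pos 6: 1100 XOR 1101 = 0001
  pos 9: 1111 XOR 1101 = 0010
  pos 11: 1011 XOR 1101 = 0110
  pos 12: 1101 XOR 1101 = 0000
Remainder = 000 (zero — the frame passes the CRC check).

000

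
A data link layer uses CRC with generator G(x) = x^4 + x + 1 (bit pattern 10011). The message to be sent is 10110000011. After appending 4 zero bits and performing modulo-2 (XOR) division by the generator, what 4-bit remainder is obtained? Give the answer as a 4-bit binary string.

1101

Append 4 zeros: 101100000110000. Divide by 10011 (XOR where the leading bit is 1):
  pos 0: 10110 XOR 10011 = 00101
  pos 2: 10100 XOR 10011 = 00111
  pos 4: 11100 XOR 10011 = 01111
  pos 5: 11111 XOR 10011 = 01100
  pos 6: 11001 XOR 10011 = 01010
  pos 7: 10100 XOR 10011 = 00111
  pos 9: 11100 XOR 10011 = 01111
  pos 10: 11110 XOR 10011 = 01101
Remainder (last 4 bits) = 1101. This is the CRC / FCS.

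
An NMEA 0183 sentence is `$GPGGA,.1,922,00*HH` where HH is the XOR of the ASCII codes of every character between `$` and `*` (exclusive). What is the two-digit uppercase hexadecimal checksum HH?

5C

XOR the ASCII codes of the payload characters:
  'G' = 0x47 → acc = 0x47
  'P' = 0x50 → acc = 0x17
  'G' = 0x47 → acc = 0x50
  'G' = 0x47 → acc = 0x17
  'A' = 0x41 → acc = 0x56
  ',' = 0x2C → acc = 0x7A
  '.' = 0x2E → acc = 0x54
  '1' = 0x31 → acc = 0x65
  ',' = 0x2C → acc = 0x49
  '9' = 0x39 → acc = 0x70
  '2' = 0x32 → acc = 0x42
  '2' = 0x32 → acc = 0x70
  ',' = 0x2C → acc = 0x5C
  '0' = 0x30 → acc = 0x6C
  '0' = 0x30 → acc = 0x5C
Checksum = 0x5C.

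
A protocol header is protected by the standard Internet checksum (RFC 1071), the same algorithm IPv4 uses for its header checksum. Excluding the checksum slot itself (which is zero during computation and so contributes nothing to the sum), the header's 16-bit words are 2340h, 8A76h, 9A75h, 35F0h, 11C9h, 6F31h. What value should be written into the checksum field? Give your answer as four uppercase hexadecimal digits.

One's-complement addition (fold any carry out of bit 15 back into bit 0):
  0x2340 + 0x8A76 = 0x0ADB6
  0xADB6 + 0x9A75 = 0x1482B → wrap carry → 0x482C
  0x482C + 0x35F0 = 0x07E1C
  0x7E1C + 0x11C9 = 0x08FE5
  0x8FE5 + 0x6F31 = 0x0FF16
One's-complement sum = 0xFF16.
Checksum = ~0xFF16 & 0xFFFF = 0x00E9.

00E9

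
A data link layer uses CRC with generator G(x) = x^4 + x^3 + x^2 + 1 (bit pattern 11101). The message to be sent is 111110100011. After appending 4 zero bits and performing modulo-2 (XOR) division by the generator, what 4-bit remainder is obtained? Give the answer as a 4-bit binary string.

1001

Append 4 zeros: 1111101000110000. Divide by 11101 (XOR where the leading bit is 1):
  pos 0: 11111 XOR 11101 = 00010
  pos 3: 10010 XOR 11101 = 01111
  pos 4: 11110 XOR 11101 = 00011
  pos 7: 11011 XOR 11101 = 00110
  pos 9: 11000 XOR 11101 = 00101
  pos 11: 10100 XOR 11101 = 01001
Remainder (last 4 bits) = 1001. This is the CRC / FCS.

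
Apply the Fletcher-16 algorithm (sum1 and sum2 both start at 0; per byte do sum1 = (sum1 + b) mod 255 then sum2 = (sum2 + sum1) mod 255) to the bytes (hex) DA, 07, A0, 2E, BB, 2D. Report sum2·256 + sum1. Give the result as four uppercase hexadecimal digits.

F599

Running sums (mod 255):
  after byte 0 (DA): sum1=218, sum2=218
  after byte 1 (07): sum1=225, sum2=188
  after byte 2 (A0): sum1=130, sum2=63
  after byte 3 (2E): sum1=176, sum2=239
  after byte 4 (BB): sum1=108, sum2=92
  after byte 5 (2D): sum1=153, sum2=245
Checksum = sum2·256 + sum1 = 245·256 + 153 = 62873 = 0xF599.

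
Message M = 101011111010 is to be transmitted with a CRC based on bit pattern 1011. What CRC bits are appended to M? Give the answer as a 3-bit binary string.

Append 3 zeros: 101011111010000. Divide by 1011 (XOR where the leading bit is 1):
  pos 0: 1010 XOR 1011 = 0001
  pos 3: 1111 XOR 1011 = 0100
  pos 4: 1001 XOR 1011 = 0010
  pos 6: 1010 XOR 1011 = 0001
  pos 9: 1100 XOR 1011 = 0111
  pos 10: 1110 XOR 1011 = 0101
  pos 11: 1010 XOR 1011 = 0001
Remainder (last 3 bits) = 001. This is the CRC / FCS.

001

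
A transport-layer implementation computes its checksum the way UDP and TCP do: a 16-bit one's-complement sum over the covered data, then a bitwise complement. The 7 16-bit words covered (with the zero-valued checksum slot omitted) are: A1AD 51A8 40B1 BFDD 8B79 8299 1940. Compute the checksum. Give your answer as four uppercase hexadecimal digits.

E4C7

One's-complement addition (fold any carry out of bit 15 back into bit 0):
  0xA1AD + 0x51A8 = 0x0F355
  0xF355 + 0x40B1 = 0x13406 → wrap carry → 0x3407
  0x3407 + 0xBFDD = 0x0F3E4
  0xF3E4 + 0x8B79 = 0x17F5D → wrap carry → 0x7F5E
  0x7F5E + 0x8299 = 0x101F7 → wrap carry → 0x01F8
  0x01F8 + 0x1940 = 0x01B38
One's-complement sum = 0x1B38.
Checksum = ~0x1B38 & 0xFFFF = 0xE4C7.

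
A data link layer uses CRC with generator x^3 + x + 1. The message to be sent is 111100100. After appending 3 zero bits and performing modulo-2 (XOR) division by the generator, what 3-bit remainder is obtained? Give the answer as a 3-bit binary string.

100

Append 3 zeros: 111100100000. Divide by 1011 (XOR where the leading bit is 1):
  pos 0: 1111 XOR 1011 = 0100
  pos 1: 1000 XOR 1011 = 0011
  pos 3: 1101 XOR 1011 = 0110
  pos 4: 1100 XOR 1011 = 0111
  pos 5: 1110 XOR 1011 = 0101
  pos 6: 1010 XOR 1011 = 0001
Remainder (last 3 bits) = 100. This is the CRC / FCS.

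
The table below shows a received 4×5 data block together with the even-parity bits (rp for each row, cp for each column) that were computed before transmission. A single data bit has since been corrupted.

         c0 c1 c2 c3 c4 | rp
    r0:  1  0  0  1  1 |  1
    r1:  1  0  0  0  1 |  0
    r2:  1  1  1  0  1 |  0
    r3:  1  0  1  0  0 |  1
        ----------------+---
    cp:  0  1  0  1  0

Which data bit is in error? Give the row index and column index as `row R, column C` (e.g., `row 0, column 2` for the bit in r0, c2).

Recompute each row's even parity and compare to rp:
  r0: data parity 1, sent rp 1 → ok
  r1: data parity 0, sent rp 0 → ok
  r2: data parity 0, sent rp 0 → ok
  r3: data parity 0, sent rp 1 → mismatch
Recompute each column's even parity and compare to cp:
  c0: data parity 0, sent cp 0 → ok
  c1: data parity 1, sent cp 1 → ok
  c2: data parity 0, sent cp 0 → ok
  c3: data parity 1, sent cp 1 → ok
  c4: data parity 1, sent cp 0 → mismatch
Exactly one row (r3) and one column (c4) fail → the flipped bit is at their intersection.

row 3, column 4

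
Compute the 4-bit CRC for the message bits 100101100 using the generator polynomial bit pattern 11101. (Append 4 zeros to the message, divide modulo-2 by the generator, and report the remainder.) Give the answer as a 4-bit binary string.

Append 4 zeros: 1001011000000. Divide by 11101 (XOR where the leading bit is 1):
  pos 0: 10010 XOR 11101 = 01111
  pos 1: 11111 XOR 11101 = 00010
  pos 4: 10100 XOR 11101 = 01001
  pos 5: 10010 XOR 11101 = 01111
  pos 6: 11110 XOR 11101 = 00011
Remainder (last 4 bits) = 1100. This is the CRC / FCS.

1100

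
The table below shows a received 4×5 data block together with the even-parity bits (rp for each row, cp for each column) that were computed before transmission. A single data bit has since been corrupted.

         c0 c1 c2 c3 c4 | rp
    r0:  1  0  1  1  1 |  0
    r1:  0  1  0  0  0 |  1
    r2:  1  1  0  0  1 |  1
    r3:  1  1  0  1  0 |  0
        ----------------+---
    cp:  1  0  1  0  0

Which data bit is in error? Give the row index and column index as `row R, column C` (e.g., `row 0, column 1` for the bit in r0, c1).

row 3, column 1

Recompute each row's even parity and compare to rp:
  r0: data parity 0, sent rp 0 → ok
  r1: data parity 1, sent rp 1 → ok
  r2: data parity 1, sent rp 1 → ok
  r3: data parity 1, sent rp 0 → mismatch
Recompute each column's even parity and compare to cp:
  c0: data parity 1, sent cp 1 → ok
  c1: data parity 1, sent cp 0 → mismatch
  c2: data parity 1, sent cp 1 → ok
  c3: data parity 0, sent cp 0 → ok
  c4: data parity 0, sent cp 0 → ok
Exactly one row (r3) and one column (c1) fail → the flipped bit is at their intersection.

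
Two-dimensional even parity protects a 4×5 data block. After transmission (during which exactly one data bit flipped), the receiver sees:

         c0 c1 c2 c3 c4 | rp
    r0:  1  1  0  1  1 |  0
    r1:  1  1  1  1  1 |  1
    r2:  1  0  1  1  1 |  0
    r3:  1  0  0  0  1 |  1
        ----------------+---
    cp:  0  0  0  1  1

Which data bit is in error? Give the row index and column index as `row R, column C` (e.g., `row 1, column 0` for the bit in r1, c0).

Recompute each row's even parity and compare to rp:
  r0: data parity 0, sent rp 0 → ok
  r1: data parity 1, sent rp 1 → ok
  r2: data parity 0, sent rp 0 → ok
  r3: data parity 0, sent rp 1 → mismatch
Recompute each column's even parity and compare to cp:
  c0: data parity 0, sent cp 0 → ok
  c1: data parity 0, sent cp 0 → ok
  c2: data parity 0, sent cp 0 → ok
  c3: data parity 1, sent cp 1 → ok
  c4: data parity 0, sent cp 1 → mismatch
Exactly one row (r3) and one column (c4) fail → the flipped bit is at their intersection.

row 3, column 4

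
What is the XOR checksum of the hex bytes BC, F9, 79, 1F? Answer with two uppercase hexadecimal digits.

XOR the bytes together:
  start with 0xBC
  0xBC ⊕ 0xF9 = 0x45
  0x45 ⊕ 0x79 = 0x3C
  0x3C ⊕ 0x1F = 0x23

23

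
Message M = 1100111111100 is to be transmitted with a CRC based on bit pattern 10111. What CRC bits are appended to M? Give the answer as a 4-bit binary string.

1011

Append 4 zeros: 11001111111000000. Divide by 10111 (XOR where the leading bit is 1):
  pos 0: 11001 XOR 10111 = 01110
  pos 1: 11101 XOR 10111 = 01010
  pos 2: 10101 XOR 10111 = 00010
  pos 5: 10111 XOR 10111 = 00000
  pos 10: 10000 XOR 10111 = 00111
  pos 12: 11100 XOR 10111 = 01011
Remainder (last 4 bits) = 1011. This is the CRC / FCS.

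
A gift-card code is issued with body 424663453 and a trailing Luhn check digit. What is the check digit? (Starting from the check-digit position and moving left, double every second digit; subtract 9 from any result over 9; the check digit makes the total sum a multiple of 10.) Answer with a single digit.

Partial digits right→left: 3 5 4 3 6 6 4 2 4
Double every second digit counting from the check-digit position (so the 1st, 3rd, 5th, ... of the partial from the right).
  doubled (with −9 where >9): 6 8 3 8 8 → sum 33
  kept as-is: 5 3 6 2 → sum 16
Total = 33 + 16 = 49.
Check digit = (10 − (49 mod 10)) mod 10 = 1.

1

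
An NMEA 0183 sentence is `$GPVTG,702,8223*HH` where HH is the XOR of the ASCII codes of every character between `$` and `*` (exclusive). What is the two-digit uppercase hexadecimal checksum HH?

6C

XOR the ASCII codes of the payload characters:
  'G' = 0x47 → acc = 0x47
  'P' = 0x50 → acc = 0x17
  'V' = 0x56 → acc = 0x41
  'T' = 0x54 → acc = 0x15
  'G' = 0x47 → acc = 0x52
  ',' = 0x2C → acc = 0x7E
  '7' = 0x37 → acc = 0x49
  '0' = 0x30 → acc = 0x79
  '2' = 0x32 → acc = 0x4B
  ',' = 0x2C → acc = 0x67
  '8' = 0x38 → acc = 0x5F
  '2' = 0x32 → acc = 0x6D
  '2' = 0x32 → acc = 0x5F
  '3' = 0x33 → acc = 0x6C
Checksum = 0x6C.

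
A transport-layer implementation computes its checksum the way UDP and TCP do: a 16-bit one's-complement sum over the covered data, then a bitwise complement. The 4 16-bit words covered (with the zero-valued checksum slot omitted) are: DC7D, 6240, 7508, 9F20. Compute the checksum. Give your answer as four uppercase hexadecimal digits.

One's-complement addition (fold any carry out of bit 15 back into bit 0):
  0xDC7D + 0x6240 = 0x13EBD → wrap carry → 0x3EBE
  0x3EBE + 0x7508 = 0x0B3C6
  0xB3C6 + 0x9F20 = 0x152E6 → wrap carry → 0x52E7
One's-complement sum = 0x52E7.
Checksum = ~0x52E7 & 0xFFFF = 0xAD18.

AD18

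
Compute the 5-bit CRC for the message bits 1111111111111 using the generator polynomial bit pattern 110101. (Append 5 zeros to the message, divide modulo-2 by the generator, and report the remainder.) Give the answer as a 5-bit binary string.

01011

Append 5 zeros: 111111111111100000. Divide by 110101 (XOR where the leading bit is 1):
  pos 0: 111111 XOR 110101 = 001010
  pos 2: 101011 XOR 110101 = 011110
  pos 3: 111101 XOR 110101 = 001000
  pos 5: 100011 XOR 110101 = 010110
  pos 6: 101101 XOR 110101 = 011000
  pos 7: 110001 XOR 110101 = 000100
  pos 10: 100000 XOR 110101 = 010101
  pos 11: 101010 XOR 110101 = 011111
  pos 12: 111110 XOR 110101 = 001011
Remainder (last 5 bits) = 01011. This is the CRC / FCS.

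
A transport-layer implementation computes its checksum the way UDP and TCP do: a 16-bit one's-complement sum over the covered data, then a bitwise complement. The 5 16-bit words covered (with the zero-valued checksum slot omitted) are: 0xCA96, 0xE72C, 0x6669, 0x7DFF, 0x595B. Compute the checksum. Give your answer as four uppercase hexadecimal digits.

One's-complement addition (fold any carry out of bit 15 back into bit 0):
  0xCA96 + 0xE72C = 0x1B1C2 → wrap carry → 0xB1C3
  0xB1C3 + 0x6669 = 0x1182C → wrap carry → 0x182D
  0x182D + 0x7DFF = 0x0962C
  0x962C + 0x595B = 0x0EF87
One's-complement sum = 0xEF87.
Checksum = ~0xEF87 & 0xFFFF = 0x1078.

1078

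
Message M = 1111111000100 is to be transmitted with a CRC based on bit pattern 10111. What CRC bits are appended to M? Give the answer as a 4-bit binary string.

0110

Append 4 zeros: 11111110001000000. Divide by 10111 (XOR where the leading bit is 1):
  pos 0: 11111 XOR 10111 = 01000
  pos 1: 10001 XOR 10111 = 00110
  pos 3: 11010 XOR 10111 = 01101
  pos 4: 11010 XOR 10111 = 01101
  pos 5: 11010 XOR 10111 = 01101
  pos 6: 11011 XOR 10111 = 01100
  pos 7: 11000 XOR 10111 = 01111
  pos 8: 11110 XOR 10111 = 01001
  pos 9: 10010 XOR 10111 = 00101
  pos 11: 10100 XOR 10111 = 00011
Remainder (last 4 bits) = 0110. This is the CRC / FCS.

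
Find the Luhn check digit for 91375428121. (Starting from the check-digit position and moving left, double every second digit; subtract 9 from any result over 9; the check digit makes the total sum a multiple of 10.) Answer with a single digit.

Partial digits right→left: 1 2 1 8 2 4 5 7 3 1 9
Double every second digit counting from the check-digit position (so the 1st, 3rd, 5th, ... of the partial from the right).
  doubled (with −9 where >9): 2 2 4 1 6 9 → sum 24
  kept as-is: 2 8 4 7 1 → sum 22
Total = 24 + 22 = 46.
Check digit = (10 − (46 mod 10)) mod 10 = 4.

4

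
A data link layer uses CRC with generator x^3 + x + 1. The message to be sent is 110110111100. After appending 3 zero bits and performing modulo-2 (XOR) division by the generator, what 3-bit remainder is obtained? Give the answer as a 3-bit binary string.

Append 3 zeros: 110110111100000. Divide by 1011 (XOR where the leading bit is 1):
  pos 0: 1101 XOR 1011 = 0110
  pos 1: 1101 XOR 1011 = 0110
  pos 2: 1100 XOR 1011 = 0111
  pos 3: 1111 XOR 1011 = 0100
  pos 4: 1001 XOR 1011 = 0010
  pos 6: 1011 XOR 1011 = 0000
Remainder (last 3 bits) = 000. This is the CRC / FCS.

000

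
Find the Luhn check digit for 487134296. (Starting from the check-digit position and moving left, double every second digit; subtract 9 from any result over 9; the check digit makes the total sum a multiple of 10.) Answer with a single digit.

2

Partial digits right→left: 6 9 2 4 3 1 7 8 4
Double every second digit counting from the check-digit position (so the 1st, 3rd, 5th, ... of the partial from the right).
  doubled (with −9 where >9): 3 4 6 5 8 → sum 26
  kept as-is: 9 4 1 8 → sum 22
Total = 26 + 22 = 48.
Check digit = (10 − (48 mod 10)) mod 10 = 2.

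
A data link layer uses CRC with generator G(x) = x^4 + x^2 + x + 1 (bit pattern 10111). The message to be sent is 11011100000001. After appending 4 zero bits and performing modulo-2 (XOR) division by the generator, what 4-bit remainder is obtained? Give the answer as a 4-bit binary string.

Append 4 zeros: 110111000000010000. Divide by 10111 (XOR where the leading bit is 1):
  pos 0: 11011 XOR 10111 = 01100
  pos 1: 11001 XOR 10111 = 01110
  pos 2: 11100 XOR 10111 = 01011
  pos 3: 10110 XOR 10111 = 00001
  pos 7: 10000 XOR 10111 = 00111
  pos 9: 11101 XOR 10111 = 01010
  pos 10: 10100 XOR 10111 = 00011
  pos 13: 11000 XOR 10111 = 01111
Remainder (last 4 bits) = 1111. This is the CRC / FCS.

1111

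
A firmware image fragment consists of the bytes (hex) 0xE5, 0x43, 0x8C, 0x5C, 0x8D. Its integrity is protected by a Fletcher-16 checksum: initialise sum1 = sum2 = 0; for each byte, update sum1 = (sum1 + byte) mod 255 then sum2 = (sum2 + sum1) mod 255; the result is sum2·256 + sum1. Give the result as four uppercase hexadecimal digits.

Running sums (mod 255):
  after byte 0 (0xE5): sum1=229, sum2=229
  after byte 1 (0x43): sum1=41, sum2=15
  after byte 2 (0x8C): sum1=181, sum2=196
  after byte 3 (0x5C): sum1=18, sum2=214
  after byte 4 (0x8D): sum1=159, sum2=118
Checksum = sum2·256 + sum1 = 118·256 + 159 = 30367 = 0x769F.

769F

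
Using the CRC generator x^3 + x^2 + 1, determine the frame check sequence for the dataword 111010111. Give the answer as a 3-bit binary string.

Append 3 zeros: 111010111000. Divide by 1101 (XOR where the leading bit is 1):
  pos 0: 1110 XOR 1101 = 0011
  pos 2: 1110 XOR 1101 = 0011
  pos 4: 1111 XOR 1101 = 0010
  pos 6: 1010 XOR 1101 = 0111
  pos 7: 1110 XOR 1101 = 0011
Remainder (last 3 bits) = 110. This is the CRC / FCS.

110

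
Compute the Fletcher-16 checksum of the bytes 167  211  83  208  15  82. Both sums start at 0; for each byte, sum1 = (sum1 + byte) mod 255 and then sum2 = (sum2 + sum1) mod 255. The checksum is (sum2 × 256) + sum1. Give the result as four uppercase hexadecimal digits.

4101

Running sums (mod 255):
  after byte 0 (167): sum1=167, sum2=167
  after byte 1 (211): sum1=123, sum2=35
  after byte 2 (83): sum1=206, sum2=241
  after byte 3 (208): sum1=159, sum2=145
  after byte 4 (15): sum1=174, sum2=64
  after byte 5 (82): sum1=1, sum2=65
Checksum = sum2·256 + sum1 = 65·256 + 1 = 16641 = 0x4101.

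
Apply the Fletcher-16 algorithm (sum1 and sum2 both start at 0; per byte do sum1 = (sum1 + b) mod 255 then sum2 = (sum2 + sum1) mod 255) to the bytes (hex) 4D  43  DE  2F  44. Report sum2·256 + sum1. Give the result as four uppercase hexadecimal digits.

Running sums (mod 255):
  after byte 0 (4D): sum1=77, sum2=77
  after byte 1 (43): sum1=144, sum2=221
  after byte 2 (DE): sum1=111, sum2=77
  after byte 3 (2F): sum1=158, sum2=235
  after byte 4 (44): sum1=226, sum2=206
Checksum = sum2·256 + sum1 = 206·256 + 226 = 52962 = 0xCEE2.

CEE2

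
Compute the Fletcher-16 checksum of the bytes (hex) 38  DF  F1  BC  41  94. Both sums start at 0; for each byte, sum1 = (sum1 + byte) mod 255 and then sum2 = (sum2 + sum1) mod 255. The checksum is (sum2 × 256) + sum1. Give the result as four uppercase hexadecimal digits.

Running sums (mod 255):
  after byte 0 (38): sum1=56, sum2=56
  after byte 1 (DF): sum1=24, sum2=80
  after byte 2 (F1): sum1=10, sum2=90
  after byte 3 (BC): sum1=198, sum2=33
  after byte 4 (41): sum1=8, sum2=41
  after byte 5 (94): sum1=156, sum2=197
Checksum = sum2·256 + sum1 = 197·256 + 156 = 50588 = 0xC59C.

C59C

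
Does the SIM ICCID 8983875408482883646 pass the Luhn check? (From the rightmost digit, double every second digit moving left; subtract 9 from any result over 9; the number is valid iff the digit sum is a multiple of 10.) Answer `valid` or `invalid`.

invalid

From the right, keep odd positions and double even positions (subtract 9 from any doubled value over 9):
  doubled (positions 2,4,...): 8 6 7 7 7 8 5 6 9 → sum 63
  kept (positions 1,3,...): 6 6 8 2 4 0 5 8 8 8 → sum 55
Total = 118.
118 mod 10 = 8, so the number is invalid.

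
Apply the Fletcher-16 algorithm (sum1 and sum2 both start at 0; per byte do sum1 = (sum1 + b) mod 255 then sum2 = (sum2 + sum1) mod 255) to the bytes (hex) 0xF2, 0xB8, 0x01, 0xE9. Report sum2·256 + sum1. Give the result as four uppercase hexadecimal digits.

E196

Running sums (mod 255):
  after byte 0 (0xF2): sum1=242, sum2=242
  after byte 1 (0xB8): sum1=171, sum2=158
  after byte 2 (0x01): sum1=172, sum2=75
  after byte 3 (0xE9): sum1=150, sum2=225
Checksum = sum2·256 + sum1 = 225·256 + 150 = 57750 = 0xE196.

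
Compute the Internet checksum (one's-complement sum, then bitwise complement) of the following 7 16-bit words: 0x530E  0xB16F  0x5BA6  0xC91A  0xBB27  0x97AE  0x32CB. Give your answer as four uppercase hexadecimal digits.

511F

One's-complement addition (fold any carry out of bit 15 back into bit 0):
  0x530E + 0xB16F = 0x1047D → wrap carry → 0x047E
  0x047E + 0x5BA6 = 0x06024
  0x6024 + 0xC91A = 0x1293E → wrap carry → 0x293F
  0x293F + 0xBB27 = 0x0E466
  0xE466 + 0x97AE = 0x17C14 → wrap carry → 0x7C15
  0x7C15 + 0x32CB = 0x0AEE0
One's-complement sum = 0xAEE0.
Checksum = ~0xAEE0 & 0xFFFF = 0x511F.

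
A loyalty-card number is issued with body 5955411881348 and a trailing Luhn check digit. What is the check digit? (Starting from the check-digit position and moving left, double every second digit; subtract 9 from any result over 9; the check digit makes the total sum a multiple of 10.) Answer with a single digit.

0

Partial digits right→left: 8 4 3 1 8 8 1 1 4 5 5 9 5
Double every second digit counting from the check-digit position (so the 1st, 3rd, 5th, ... of the partial from the right).
  doubled (with −9 where >9): 7 6 7 2 8 1 1 → sum 32
  kept as-is: 4 1 8 1 5 9 → sum 28
Total = 32 + 28 = 60.
Check digit = (10 − (60 mod 10)) mod 10 = 0.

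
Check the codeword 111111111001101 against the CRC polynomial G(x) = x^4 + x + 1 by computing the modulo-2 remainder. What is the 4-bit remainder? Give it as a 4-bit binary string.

0111

Modulo-2 division of 111111111001101 by 10011:
  pos 0: 11111 XOR 10011 = 01100
  pos 1: 11001 XOR 10011 = 01010
  pos 2: 10101 XOR 10011 = 00110
  pos 4: 11011 XOR 10011 = 01000
  pos 5: 10000 XOR 10011 = 00011
  pos 8: 11011 XOR 10011 = 01000
  pos 9: 10000 XOR 10011 = 00011
Remainder = 0111 (nonzero — an error is detected).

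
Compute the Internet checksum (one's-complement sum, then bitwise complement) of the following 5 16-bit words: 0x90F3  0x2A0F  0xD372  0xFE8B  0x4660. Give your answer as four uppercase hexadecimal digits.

2C9E

One's-complement addition (fold any carry out of bit 15 back into bit 0):
  0x90F3 + 0x2A0F = 0x0BB02
  0xBB02 + 0xD372 = 0x18E74 → wrap carry → 0x8E75
  0x8E75 + 0xFE8B = 0x18D00 → wrap carry → 0x8D01
  0x8D01 + 0x4660 = 0x0D361
One's-complement sum = 0xD361.
Checksum = ~0xD361 & 0xFFFF = 0x2C9E.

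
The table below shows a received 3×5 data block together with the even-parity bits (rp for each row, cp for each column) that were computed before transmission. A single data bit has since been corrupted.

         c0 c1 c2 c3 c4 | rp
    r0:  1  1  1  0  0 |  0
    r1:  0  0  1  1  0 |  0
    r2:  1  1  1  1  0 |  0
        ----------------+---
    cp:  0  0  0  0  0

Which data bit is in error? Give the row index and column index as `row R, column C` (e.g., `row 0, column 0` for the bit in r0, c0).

Recompute each row's even parity and compare to rp:
  r0: data parity 1, sent rp 0 → mismatch
  r1: data parity 0, sent rp 0 → ok
  r2: data parity 0, sent rp 0 → ok
Recompute each column's even parity and compare to cp:
  c0: data parity 0, sent cp 0 → ok
  c1: data parity 0, sent cp 0 → ok
  c2: data parity 1, sent cp 0 → mismatch
  c3: data parity 0, sent cp 0 → ok
  c4: data parity 0, sent cp 0 → ok
Exactly one row (r0) and one column (c2) fail → the flipped bit is at their intersection.

row 0, column 2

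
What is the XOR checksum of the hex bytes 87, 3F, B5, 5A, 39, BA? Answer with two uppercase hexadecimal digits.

D4

XOR the bytes together:
  start with 0x87
  0x87 ⊕ 0x3F = 0xB8
  0xB8 ⊕ 0xB5 = 0x0D
  0x0D ⊕ 0x5A = 0x57
  0x57 ⊕ 0x39 = 0x6E
  0x6E ⊕ 0xBA = 0xD4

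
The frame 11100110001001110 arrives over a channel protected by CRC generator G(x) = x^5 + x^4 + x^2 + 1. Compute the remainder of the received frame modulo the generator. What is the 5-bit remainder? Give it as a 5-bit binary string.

00001

Modulo-2 division of 11100110001001110 by 110101:
  pos 0: 111001 XOR 110101 = 001100
  pos 2: 110010 XOR 110101 = 000111
  pos 5: 111001 XOR 110101 = 001100
  pos 7: 110000 XOR 110101 = 000101
  pos 10: 101111 XOR 110101 = 011010
  pos 11: 110100 XOR 110101 = 000001
Remainder = 00001 (nonzero — an error is detected).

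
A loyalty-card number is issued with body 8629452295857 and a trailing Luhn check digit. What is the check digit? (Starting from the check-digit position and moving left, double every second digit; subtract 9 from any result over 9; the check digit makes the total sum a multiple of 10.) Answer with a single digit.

Partial digits right→left: 7 5 8 5 9 2 2 5 4 9 2 6 8
Double every second digit counting from the check-digit position (so the 1st, 3rd, 5th, ... of the partial from the right).
  doubled (with −9 where >9): 5 7 9 4 8 4 7 → sum 44
  kept as-is: 5 5 2 5 9 6 → sum 32
Total = 44 + 32 = 76.
Check digit = (10 − (76 mod 10)) mod 10 = 4.

4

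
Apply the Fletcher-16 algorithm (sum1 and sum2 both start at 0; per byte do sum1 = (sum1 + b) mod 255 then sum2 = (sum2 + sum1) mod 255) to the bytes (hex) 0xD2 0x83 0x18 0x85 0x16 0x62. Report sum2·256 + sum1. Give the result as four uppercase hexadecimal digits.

026C

Running sums (mod 255):
  after byte 0 (0xD2): sum1=210, sum2=210
  after byte 1 (0x83): sum1=86, sum2=41
  after byte 2 (0x18): sum1=110, sum2=151
  after byte 3 (0x85): sum1=243, sum2=139
  after byte 4 (0x16): sum1=10, sum2=149
  after byte 5 (0x62): sum1=108, sum2=2
Checksum = sum2·256 + sum1 = 2·256 + 108 = 620 = 0x026C.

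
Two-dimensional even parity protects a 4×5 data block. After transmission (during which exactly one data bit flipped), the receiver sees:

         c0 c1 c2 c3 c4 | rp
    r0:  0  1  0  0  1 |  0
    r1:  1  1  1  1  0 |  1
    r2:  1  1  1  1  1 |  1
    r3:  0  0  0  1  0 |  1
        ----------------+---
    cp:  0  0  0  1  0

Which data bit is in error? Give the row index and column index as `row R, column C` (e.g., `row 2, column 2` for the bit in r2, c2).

row 1, column 1

Recompute each row's even parity and compare to rp:
  r0: data parity 0, sent rp 0 → ok
  r1: data parity 0, sent rp 1 → mismatch
  r2: data parity 1, sent rp 1 → ok
  r3: data parity 1, sent rp 1 → ok
Recompute each column's even parity and compare to cp:
  c0: data parity 0, sent cp 0 → ok
  c1: data parity 1, sent cp 0 → mismatch
  c2: data parity 0, sent cp 0 → ok
  c3: data parity 1, sent cp 1 → ok
  c4: data parity 0, sent cp 0 → ok
Exactly one row (r1) and one column (c1) fail → the flipped bit is at their intersection.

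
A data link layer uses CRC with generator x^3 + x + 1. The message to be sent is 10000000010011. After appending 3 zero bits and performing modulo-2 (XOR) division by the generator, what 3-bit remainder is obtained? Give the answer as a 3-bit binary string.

Append 3 zeros: 10000000010011000. Divide by 1011 (XOR where the leading bit is 1):
  pos 0: 1000 XOR 1011 = 0011
  pos 2: 1100 XOR 1011 = 0111
  pos 3: 1110 XOR 1011 = 0101
  pos 4: 1010 XOR 1011 = 0001
  pos 7: 1010 XOR 1011 = 0001
  pos 10: 1011 XOR 1011 = 0000
Remainder (last 3 bits) = 000. This is the CRC / FCS.

000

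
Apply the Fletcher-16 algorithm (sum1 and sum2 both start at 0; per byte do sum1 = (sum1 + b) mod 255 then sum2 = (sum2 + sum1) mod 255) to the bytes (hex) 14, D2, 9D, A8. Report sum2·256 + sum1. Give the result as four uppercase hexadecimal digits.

Running sums (mod 255):
  after byte 0 (14): sum1=20, sum2=20
  after byte 1 (D2): sum1=230, sum2=250
  after byte 2 (9D): sum1=132, sum2=127
  after byte 3 (A8): sum1=45, sum2=172
Checksum = sum2·256 + sum1 = 172·256 + 45 = 44077 = 0xAC2D.

AC2D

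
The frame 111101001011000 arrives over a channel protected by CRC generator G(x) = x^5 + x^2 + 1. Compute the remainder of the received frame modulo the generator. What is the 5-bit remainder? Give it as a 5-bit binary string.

Modulo-2 division of 111101001011000 by 100101:
  pos 0: 111101 XOR 100101 = 011000
  pos 1: 110000 XOR 100101 = 010101
  pos 2: 101010 XOR 100101 = 001111
  pos 4: 111110 XOR 100101 = 011011
  pos 5: 110111 XOR 100101 = 010010
  pos 6: 100101 XOR 100101 = 000000
Remainder = 00000 (zero — the frame passes the CRC check).

00000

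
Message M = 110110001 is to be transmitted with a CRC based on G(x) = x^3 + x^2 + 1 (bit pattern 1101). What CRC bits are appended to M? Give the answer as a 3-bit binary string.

Append 3 zeros: 110110001000. Divide by 1101 (XOR where the leading bit is 1):
  pos 0: 1101 XOR 1101 = 0000
  pos 4: 1000 XOR 1101 = 0101
  pos 5: 1011 XOR 1101 = 0110
  pos 6: 1100 XOR 1101 = 0001
Remainder (last 3 bits) = 100. This is the CRC / FCS.

100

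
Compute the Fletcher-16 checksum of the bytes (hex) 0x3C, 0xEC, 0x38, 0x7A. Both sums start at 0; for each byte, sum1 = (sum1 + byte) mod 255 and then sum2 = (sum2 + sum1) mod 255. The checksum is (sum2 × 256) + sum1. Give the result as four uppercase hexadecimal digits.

A2DB

Running sums (mod 255):
  after byte 0 (0x3C): sum1=60, sum2=60
  after byte 1 (0xEC): sum1=41, sum2=101
  after byte 2 (0x38): sum1=97, sum2=198
  after byte 3 (0x7A): sum1=219, sum2=162
Checksum = sum2·256 + sum1 = 162·256 + 219 = 41691 = 0xA2DB.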